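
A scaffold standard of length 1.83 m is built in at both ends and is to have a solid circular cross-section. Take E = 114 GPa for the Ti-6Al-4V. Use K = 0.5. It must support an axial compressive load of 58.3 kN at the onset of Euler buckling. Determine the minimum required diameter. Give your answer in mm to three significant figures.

L_e = K·L = 0.5 × 1.83 = 0.9150 m
Required I = P_cr·L_e²/(π²E) = 5.830×10^4 × 0.9150² / (π² × 1.14×10^11) = 4.338×10^-8 m⁴
I_req = 4.338×10^4 mm⁴
Solid circle: I = πd⁴/64  ⇒  d = (64I/π)^(1/4) = (64×4.338×10^4/π)^(1/4) = 30.7 mm

d ≈ 30.7 mm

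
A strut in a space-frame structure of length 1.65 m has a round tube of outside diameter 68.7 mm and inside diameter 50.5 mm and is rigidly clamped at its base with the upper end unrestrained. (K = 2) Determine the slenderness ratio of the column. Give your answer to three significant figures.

λ ≈ 155

d_o = 68.7 mm, d_i = 50.5 mm
I = π(d_o⁴ − d_i⁴)/64 = π(68.7⁴ − 50.50⁴)/64 = 7.742×10^5 mm⁴
A = 1.704×10^3 mm²;  r_min = √(I/A) = √(7.742×10^5/1.704×10^3) = 21.32 mm
L_e = K·L = 2 × 1.65 m = 3.300 m = 3300.0 mm
λ = L_e / r_min = 3300.0 / 21.32 = 155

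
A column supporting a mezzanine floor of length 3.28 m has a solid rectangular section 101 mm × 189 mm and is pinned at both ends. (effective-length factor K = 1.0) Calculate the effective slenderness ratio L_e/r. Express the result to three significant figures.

λ ≈ 112

Buckling occurs about the weak axis: I_min = h·b³/12 with b = 101 mm (the shorter side).
I_min = 189×101³/12 = 1.623×10^7 mm⁴
A = 1.909×10^4 mm²;  r_min = √(I/A) = √(1.623×10^7/1.909×10^4) = 29.16 mm
L_e = K·L = 1 × 3.28 m = 3.280 m = 3280.0 mm
λ = L_e / r_min = 3280.0 / 29.16 = 112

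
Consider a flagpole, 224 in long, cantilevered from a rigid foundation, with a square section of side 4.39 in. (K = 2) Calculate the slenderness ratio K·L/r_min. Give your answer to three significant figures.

λ ≈ 354

For a square r = a/√12 = 4.39/√12 = 1.267 in
L_e = K·L = 2 × 224 = 448.0 in
λ = L_e / r_min = 448.00 / 1.267 = 354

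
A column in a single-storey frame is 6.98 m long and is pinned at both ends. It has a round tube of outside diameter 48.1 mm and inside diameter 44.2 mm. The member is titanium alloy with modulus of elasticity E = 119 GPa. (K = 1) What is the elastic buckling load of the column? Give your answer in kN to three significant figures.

P_cr ≈ 1.82 kN

d_o = 48.1 mm, d_i = 44.2 mm
I = π(d_o⁴ − d_i⁴)/64 = π(48.1⁴ − 44.20⁴)/64 = 7.540×10^4 mm⁴
I = 7.540×10^4 mm⁴ = 7.540×10^-8 m⁴
Effective length L_e = K·L = 1 × 6.98 = 6.980 m
P_cr = π²EI / L_e² = π² × 119×10⁹ × 7.540×10^-8 / 6.980² = 1.818×10^3 N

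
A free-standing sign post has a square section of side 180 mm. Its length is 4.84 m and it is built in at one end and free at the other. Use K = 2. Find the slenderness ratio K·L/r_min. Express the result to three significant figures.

λ ≈ 186

I = a⁴/12 = 180⁴/12 = 8.748×10^7 mm⁴
A = 3.240×10^4 mm²;  r_min = √(I/A) = √(8.748×10^7/3.240×10^4) = 51.96 mm
L_e = K·L = 2 × 4.84 m = 9.680 m = 9680.0 mm
λ = L_e / r_min = 9680.0 / 51.96 = 186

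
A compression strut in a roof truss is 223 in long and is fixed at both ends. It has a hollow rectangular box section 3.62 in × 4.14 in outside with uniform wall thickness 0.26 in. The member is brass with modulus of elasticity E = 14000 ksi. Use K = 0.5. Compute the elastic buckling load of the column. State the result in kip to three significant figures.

Inner dimensions: h_i = 4.14 − 2×0.26 = 3.620 in, b_i = 3.62 − 2×0.26 = 3.100 in
Weak-axis I_min = (h_o·b_o³ − h_i·b_i³)/12 with b_o = 3.62, b_i = 3.100 in (shorter outer/inner sides).
I_min = (4.14×3.62³ − 3.620×3.100³)/12 = 7.379 in⁴
Effective length L_e = K·L = 0.5 × 223 = 111.5 in
P_cr = π²EI / L_e² = π² × 14000×10³ × 7.379 / 111.5² = 8.201×10^4 lb

P_cr ≈ 82.0 kip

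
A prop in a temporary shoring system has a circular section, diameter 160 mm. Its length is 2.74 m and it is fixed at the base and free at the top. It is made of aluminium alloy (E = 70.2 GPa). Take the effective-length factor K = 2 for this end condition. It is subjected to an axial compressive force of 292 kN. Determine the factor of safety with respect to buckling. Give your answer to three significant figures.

n ≈ 2.54

I = πd⁴/64 = π×160⁴/64 = 3.217×10^7 mm⁴
I = 3.217×10^7 mm⁴ = 3.217×10^-5 m⁴
Effective length L_e = K·L = 2 × 2.74 = 5.480 m
P_cr = π²EI / L_e² = π² × 70.2×10⁹ × 3.217×10^-5 / 5.480² = 7.422×10^5 N
Factor of safety n = P_cr / P = 742.21 / 292 = 2.54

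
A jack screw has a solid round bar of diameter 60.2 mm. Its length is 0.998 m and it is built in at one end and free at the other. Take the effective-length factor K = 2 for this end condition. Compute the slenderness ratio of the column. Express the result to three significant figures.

I = πd⁴/64 = π×60.2⁴/64 = 6.447×10^5 mm⁴
A = 2.846×10^3 mm²;  r_min = √(I/A) = √(6.447×10^5/2.846×10^3) = 15.05 mm
L_e = K·L = 2 × 0.998 m = 1.996 m = 1996.0 mm
λ = L_e / r_min = 1996.0 / 15.05 = 133

λ ≈ 133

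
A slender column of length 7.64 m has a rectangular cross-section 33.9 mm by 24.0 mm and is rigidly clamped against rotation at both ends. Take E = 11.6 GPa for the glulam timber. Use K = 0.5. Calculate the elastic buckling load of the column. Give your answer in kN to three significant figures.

Buckling occurs about the weak axis: I_min = h·b³/12 with b = 24.0 mm (the shorter side).
I_min = 33.9×24.0³/12 = 3.905×10^4 mm⁴
I = 3.905×10^4 mm⁴ = 3.905×10^-8 m⁴
Effective length L_e = K·L = 0.5 × 7.64 = 3.820 m
P_cr = π²EI / L_e² = π² × 11.6×10⁹ × 3.905×10^-8 / 3.820² = 306.4 N

P_cr ≈ 0.306 kN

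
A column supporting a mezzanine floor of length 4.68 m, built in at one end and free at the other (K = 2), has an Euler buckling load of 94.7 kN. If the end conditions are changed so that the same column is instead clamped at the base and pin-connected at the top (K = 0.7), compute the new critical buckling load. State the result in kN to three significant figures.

P_cr ≈ 773 kN

P_cr ∝ 1/K², so P_cr,new = P_cr,old × (K_old/K_new)² = 94.7 × (2/0.7)²
= 94.7 × 8.163 = 773 kN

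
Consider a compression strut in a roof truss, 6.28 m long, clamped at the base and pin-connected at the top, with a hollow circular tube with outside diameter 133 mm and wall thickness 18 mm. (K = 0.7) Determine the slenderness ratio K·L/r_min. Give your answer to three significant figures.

Inner diameter d_i = 133 − 2×18 = 97.00 mm
I = π(d_o⁴ − d_i⁴)/64 = π(133⁴ − 97.00⁴)/64 = 1.101×10^7 mm⁴
A = 6.503×10^3 mm²;  r_min = √(I/A) = √(1.101×10^7/6.503×10^3) = 41.15 mm
L_e = K·L = 0.7 × 6.28 m = 4.396 m = 4396.0 mm
λ = L_e / r_min = 4396.0 / 41.15 = 107

λ ≈ 107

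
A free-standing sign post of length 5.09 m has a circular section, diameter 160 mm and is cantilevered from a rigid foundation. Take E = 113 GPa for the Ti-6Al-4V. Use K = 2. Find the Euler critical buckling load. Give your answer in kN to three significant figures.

P_cr ≈ 346 kN

I = πd⁴/64 = π×160⁴/64 = 3.217×10^7 mm⁴
I = 3.217×10^7 mm⁴ = 3.217×10^-5 m⁴
Effective length L_e = K·L = 2 × 5.09 = 10.18 m
P_cr = π²EI / L_e² = π² × 113×10⁹ × 3.217×10^-5 / 10.18² = 3.462×10^5 N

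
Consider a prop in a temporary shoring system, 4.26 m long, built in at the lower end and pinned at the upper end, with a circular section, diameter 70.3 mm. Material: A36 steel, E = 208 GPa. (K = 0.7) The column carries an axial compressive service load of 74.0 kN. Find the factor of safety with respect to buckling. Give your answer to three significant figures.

n ≈ 3.74

I = πd⁴/64 = π×70.3⁴/64 = 1.199×10^6 mm⁴
I = 1.199×10^6 mm⁴ = 1.199×10^-6 m⁴
Effective length L_e = K·L = 0.7 × 4.26 = 2.982 m
P_cr = π²EI / L_e² = π² × 208×10⁹ × 1.199×10^-6 / 2.982² = 2.768×10^5 N
Factor of safety n = P_cr / P = 276.78 / 74.0 = 3.74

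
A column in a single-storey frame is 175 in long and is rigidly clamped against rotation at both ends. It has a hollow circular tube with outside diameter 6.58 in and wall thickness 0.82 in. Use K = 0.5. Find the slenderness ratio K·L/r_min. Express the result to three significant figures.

Inner diameter d_i = 6.58 − 2×0.82 = 4.940 in
I = π(d_o⁴ − d_i⁴)/64 = π(6.58⁴ − 4.940⁴)/64 = 62.78 in⁴
A = 14.84 in²;  r_min = √(I/A) = √(62.78/14.84) = 2.057 in
L_e = K·L = 0.5 × 175 = 87.50 in
λ = L_e / r_min = 87.500 / 2.057 = 42.5

λ ≈ 42.5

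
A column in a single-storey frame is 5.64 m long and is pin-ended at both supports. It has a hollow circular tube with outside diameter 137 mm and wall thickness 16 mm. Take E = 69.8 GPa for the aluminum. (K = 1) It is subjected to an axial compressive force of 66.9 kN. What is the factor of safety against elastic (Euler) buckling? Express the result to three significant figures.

n ≈ 3.67

Inner diameter d_i = 137 − 2×16 = 105.0 mm
I = π(d_o⁴ − d_i⁴)/64 = π(137⁴ − 105.0⁴)/64 = 1.133×10^7 mm⁴
I = 1.133×10^7 mm⁴ = 1.133×10^-5 m⁴
Effective length L_e = K·L = 1 × 5.64 = 5.640 m
P_cr = π²EI / L_e² = π² × 69.8×10⁹ × 1.133×10^-5 / 5.640² = 2.453×10^5 N
Factor of safety n = P_cr / P = 245.28 / 66.9 = 3.67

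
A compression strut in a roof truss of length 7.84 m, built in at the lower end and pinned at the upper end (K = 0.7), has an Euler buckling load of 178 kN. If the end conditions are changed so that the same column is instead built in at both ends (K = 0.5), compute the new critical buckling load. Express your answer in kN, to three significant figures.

P_cr ∝ 1/K², so P_cr,new = P_cr,old × (K_old/K_new)² = 178 × (0.7/0.5)²
= 178 × 1.960 = 349 kN

P_cr ≈ 349 kN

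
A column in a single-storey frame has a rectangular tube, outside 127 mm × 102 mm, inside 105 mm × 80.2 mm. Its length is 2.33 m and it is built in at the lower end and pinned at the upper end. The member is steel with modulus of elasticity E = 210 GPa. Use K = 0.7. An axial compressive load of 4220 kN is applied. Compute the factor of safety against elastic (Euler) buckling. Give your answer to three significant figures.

n ≈ 1.24

Weak-axis I_min = (h_o·b_o³ − h_i·b_i³)/12 with b_o = 102, b_i = 80.20 mm (shorter outer/inner sides).
I_min = (127×102³ − 105.0×80.20³)/12 = 6.717×10^6 mm⁴
I = 6.717×10^6 mm⁴ = 6.717×10^-6 m⁴
Effective length L_e = K·L = 0.7 × 2.33 = 1.631 m
P_cr = π²EI / L_e² = π² × 210×10⁹ × 6.717×10^-6 / 1.631² = 5.234×10^6 N
Factor of safety n = P_cr / P = 5233.8 / 4220 = 1.24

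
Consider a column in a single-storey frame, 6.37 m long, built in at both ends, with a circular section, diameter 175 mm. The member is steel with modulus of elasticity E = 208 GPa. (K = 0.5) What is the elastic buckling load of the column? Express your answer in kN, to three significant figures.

P_cr ≈ 9320 kN

I = πd⁴/64 = π×175⁴/64 = 4.604×10^7 mm⁴
I = 4.604×10^7 mm⁴ = 4.604×10^-5 m⁴
Effective length L_e = K·L = 0.5 × 6.37 = 3.185 m
P_cr = π²EI / L_e² = π² × 208×10⁹ × 4.604×10^-5 / 3.185² = 9.317×10^6 N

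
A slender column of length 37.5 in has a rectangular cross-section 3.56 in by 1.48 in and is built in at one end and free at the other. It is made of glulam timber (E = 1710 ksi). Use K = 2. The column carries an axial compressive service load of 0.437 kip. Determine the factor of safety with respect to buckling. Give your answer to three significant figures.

n ≈ 6.60

Buckling occurs about the weak axis: I_min = h·b³/12 with b = 1.48 in (the shorter side).
I_min = 3.56×1.48³/12 = 0.9617 in⁴
Effective length L_e = K·L = 2 × 37.5 = 75.00 in
P_cr = π²EI / L_e² = π² × 1710×10³ × 0.9617 / 75.00² = 2.886×10^3 lb
Factor of safety n = P_cr / P = 2.8855 / 0.437 = 6.60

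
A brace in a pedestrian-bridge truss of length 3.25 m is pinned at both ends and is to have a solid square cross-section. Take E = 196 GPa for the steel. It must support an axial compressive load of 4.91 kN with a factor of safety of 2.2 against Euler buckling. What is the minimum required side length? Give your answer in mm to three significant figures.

Required P_cr = n·P = 2.2 × 4.91 = 10.80 kN
L_e = K·L = 1 × 3.25 = 3.250 m
Required I = P_cr·L_e²/(π²E) = 1.080×10^4 × 3.250² / (π² × 1.96×10^11) = 5.898×10^-8 m⁴
I_req = 5.898×10^4 mm⁴
Solid square: I = a⁴/12  ⇒  a = (12I)^(1/4) = (12×5.898×10^4)^(1/4) = 29.0 mm

a ≈ 29.0 mm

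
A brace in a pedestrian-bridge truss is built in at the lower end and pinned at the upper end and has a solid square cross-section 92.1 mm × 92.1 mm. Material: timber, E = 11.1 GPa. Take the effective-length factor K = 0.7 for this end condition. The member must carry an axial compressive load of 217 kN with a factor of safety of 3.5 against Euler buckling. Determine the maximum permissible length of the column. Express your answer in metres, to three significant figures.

L_max ≈ 1.33 m

I = a⁴/12 = 92.1⁴/12 = 5.996×10^6 mm⁴
I = 5.996×10^-6 m⁴
Required critical load P_cr = n·P = 3.5 × 217 = 759.5 kN = 7.595×10^5 N
From P_cr = π²EI/(K·L)²:  L = (1/K)·√(π²EI/P_cr) = (1/0.7)·√(π²×1.11×10^10×5.996×10^-6/7.595×10^5)
L = 1.33 m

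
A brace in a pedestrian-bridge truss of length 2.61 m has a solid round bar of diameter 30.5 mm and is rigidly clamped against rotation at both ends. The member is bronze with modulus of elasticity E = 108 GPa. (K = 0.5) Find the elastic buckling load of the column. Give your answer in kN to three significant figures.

P_cr ≈ 26.6 kN

I = πd⁴/64 = π×30.5⁴/64 = 4.248×10^4 mm⁴
I = 4.248×10^4 mm⁴ = 4.248×10^-8 m⁴
Effective length L_e = K·L = 0.5 × 2.61 = 1.305 m
P_cr = π²EI / L_e² = π² × 108×10⁹ × 4.248×10^-8 / 1.305² = 2.659×10^4 N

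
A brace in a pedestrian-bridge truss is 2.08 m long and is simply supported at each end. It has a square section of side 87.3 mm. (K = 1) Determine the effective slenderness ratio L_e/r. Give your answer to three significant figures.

I = a⁴/12 = 87.3⁴/12 = 4.840×10^6 mm⁴
A = 7.621×10^3 mm²;  r_min = √(I/A) = √(4.840×10^6/7.621×10^3) = 25.20 mm
L_e = K·L = 1 × 2.08 m = 2.080 m = 2080.0 mm
λ = L_e / r_min = 2080.0 / 25.20 = 82.5

λ ≈ 82.5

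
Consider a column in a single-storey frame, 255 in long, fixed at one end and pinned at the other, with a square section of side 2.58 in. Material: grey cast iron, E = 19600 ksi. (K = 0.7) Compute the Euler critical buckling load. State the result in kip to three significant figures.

I = a⁴/12 = 2.58⁴/12 = 3.692 in⁴
Effective length L_e = K·L = 0.7 × 255 = 178.5 in
P_cr = π²EI / L_e² = π² × 19600×10³ × 3.692 / 178.5² = 2.242×10^4 lb

P_cr ≈ 22.4 kip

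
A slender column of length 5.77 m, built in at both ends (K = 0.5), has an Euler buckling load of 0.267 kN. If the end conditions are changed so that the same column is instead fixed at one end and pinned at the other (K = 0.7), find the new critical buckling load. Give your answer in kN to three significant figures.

P_cr ∝ 1/K², so P_cr,new = P_cr,old × (K_old/K_new)² = 0.267 × (0.5/0.7)²
= 0.267 × 0.5102 = 0.136 kN

P_cr ≈ 0.136 kN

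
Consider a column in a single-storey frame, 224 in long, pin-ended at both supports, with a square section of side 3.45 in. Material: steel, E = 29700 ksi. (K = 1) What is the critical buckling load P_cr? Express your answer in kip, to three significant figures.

P_cr ≈ 69.0 kip

I = a⁴/12 = 3.45⁴/12 = 11.81 in⁴
Effective length L_e = K·L = 1 × 224 = 224.0 in
P_cr = π²EI / L_e² = π² × 29700×10³ × 11.81 / 224.0² = 6.897×10^4 lb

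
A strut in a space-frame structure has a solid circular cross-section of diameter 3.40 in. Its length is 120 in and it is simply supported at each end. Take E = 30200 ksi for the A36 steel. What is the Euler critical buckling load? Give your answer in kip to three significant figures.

I = πd⁴/64 = π×3.40⁴/64 = 6.560 in⁴
Effective length L_e = K·L = 1 × 120 = 120.0 in
P_cr = π²EI / L_e² = π² × 30200×10³ × 6.560 / 120.0² = 1.358×10^5 lb

P_cr ≈ 136 kip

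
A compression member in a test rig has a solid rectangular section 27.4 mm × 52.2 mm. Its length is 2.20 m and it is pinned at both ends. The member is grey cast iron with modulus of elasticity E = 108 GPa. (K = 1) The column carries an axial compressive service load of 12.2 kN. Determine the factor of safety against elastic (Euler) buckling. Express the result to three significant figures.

Buckling occurs about the weak axis: I_min = h·b³/12 with b = 27.4 mm (the shorter side).
I_min = 52.2×27.4³/12 = 8.948×10^4 mm⁴
I = 8.948×10^4 mm⁴ = 8.948×10^-8 m⁴
Effective length L_e = K·L = 1 × 2.20 = 2.200 m
P_cr = π²EI / L_e² = π² × 108×10⁹ × 8.948×10^-8 / 2.200² = 1.971×10^4 N
Factor of safety n = P_cr / P = 19.707 / 12.2 = 1.62

n ≈ 1.62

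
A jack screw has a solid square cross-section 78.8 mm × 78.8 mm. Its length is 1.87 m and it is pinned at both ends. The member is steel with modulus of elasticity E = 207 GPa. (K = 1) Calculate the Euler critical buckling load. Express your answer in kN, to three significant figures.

P_cr ≈ 1880 kN

I = a⁴/12 = 78.8⁴/12 = 3.213×10^6 mm⁴
I = 3.213×10^6 mm⁴ = 3.213×10^-6 m⁴
Effective length L_e = K·L = 1 × 1.87 = 1.870 m
P_cr = π²EI / L_e² = π² × 207×10⁹ × 3.213×10^-6 / 1.870² = 1.877×10^6 N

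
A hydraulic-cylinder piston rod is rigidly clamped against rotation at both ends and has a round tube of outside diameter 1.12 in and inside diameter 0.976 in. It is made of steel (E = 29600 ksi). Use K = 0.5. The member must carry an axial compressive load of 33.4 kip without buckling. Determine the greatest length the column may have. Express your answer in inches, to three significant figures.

L_max ≈ 33.8 in

d_o = 1.12 in, d_i = 0.976 in
I = π(d_o⁴ − d_i⁴)/64 = π(1.12⁴ − 0.9760⁴)/64 = 3.270×10^-2 in⁴
At the buckling limit P_cr = P = 3.340×10^4 lb
From P_cr = π²EI/(K·L)²:  L = (1/K)·√(π²EI/P_cr) = (1/0.5)·√(π²×2.96×10^7×3.270×10^-2/3.340×10^4)
L = 33.8 in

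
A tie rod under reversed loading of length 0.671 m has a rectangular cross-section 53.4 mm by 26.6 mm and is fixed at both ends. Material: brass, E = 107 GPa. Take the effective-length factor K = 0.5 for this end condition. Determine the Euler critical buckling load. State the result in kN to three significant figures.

Buckling occurs about the weak axis: I_min = h·b³/12 with b = 26.6 mm (the shorter side).
I_min = 53.4×26.6³/12 = 8.375×10^4 mm⁴
I = 8.375×10^4 mm⁴ = 8.375×10^-8 m⁴
Effective length L_e = K·L = 0.5 × 0.671 = 0.3355 m
P_cr = π²EI / L_e² = π² × 107×10⁹ × 8.375×10^-8 / 0.3355² = 7.858×10^5 N

P_cr ≈ 786 kN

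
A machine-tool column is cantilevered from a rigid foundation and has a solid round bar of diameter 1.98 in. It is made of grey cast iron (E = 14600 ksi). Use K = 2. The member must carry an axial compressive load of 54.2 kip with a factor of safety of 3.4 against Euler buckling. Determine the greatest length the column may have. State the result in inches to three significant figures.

I = πd⁴/64 = π×1.98⁴/64 = 0.7545 in⁴
Required critical load P_cr = n·P = 3.4 × 54.2 = 184.3 kip = 1.843×10^5 lb
From P_cr = π²EI/(K·L)²:  L = (1/K)·√(π²EI/P_cr) = (1/2)·√(π²×1.46×10^7×0.7545/1.843×10^5)
L = 12.1 in

L_max ≈ 12.1 in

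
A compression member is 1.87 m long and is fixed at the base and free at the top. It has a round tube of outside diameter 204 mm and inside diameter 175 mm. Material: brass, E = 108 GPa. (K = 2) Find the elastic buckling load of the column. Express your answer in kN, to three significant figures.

P_cr ≈ 2970 kN

d_o = 204 mm, d_i = 175 mm
I = π(d_o⁴ − d_i⁴)/64 = π(204⁴ − 175.0⁴)/64 = 3.898×10^7 mm⁴
I = 3.898×10^7 mm⁴ = 3.898×10^-5 m⁴
Effective length L_e = K·L = 2 × 1.87 = 3.740 m
P_cr = π²EI / L_e² = π² × 108×10⁹ × 3.898×10^-5 / 3.740² = 2.970×10^6 N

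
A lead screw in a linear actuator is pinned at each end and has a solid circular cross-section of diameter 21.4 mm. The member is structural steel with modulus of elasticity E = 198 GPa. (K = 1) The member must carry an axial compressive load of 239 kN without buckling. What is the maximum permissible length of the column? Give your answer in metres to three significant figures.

I = πd⁴/64 = π×21.4⁴/64 = 1.029×10^4 mm⁴
I = 1.029×10^-8 m⁴
At the buckling limit P_cr = P = 2.390×10^5 N
From P_cr = π²EI/(K·L)²:  L = (1/K)·√(π²EI/P_cr) = (1/1)·√(π²×1.98×10^11×1.029×10^-8/2.390×10^5)
L = 0.290 m

L_max ≈ 0.290 m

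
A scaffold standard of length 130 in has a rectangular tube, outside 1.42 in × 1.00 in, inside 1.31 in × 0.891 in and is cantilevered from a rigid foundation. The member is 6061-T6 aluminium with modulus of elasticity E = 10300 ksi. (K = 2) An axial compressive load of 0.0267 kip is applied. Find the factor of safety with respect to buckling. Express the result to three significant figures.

Weak-axis I_min = (h_o·b_o³ − h_i·b_i³)/12 with b_o = 1.00, b_i = 0.8910 in (shorter outer/inner sides).
I_min = (1.42×1.00³ − 1.310×0.8910³)/12 = 4.111×10^-2 in⁴
Effective length L_e = K·L = 2 × 130 = 260.0 in
P_cr = π²EI / L_e² = π² × 10300×10³ × 4.111×10^-2 / 260.0² = 61.83 lb
Factor of safety n = P_cr / P = 0.061828 / 0.0267 = 2.32

n ≈ 2.32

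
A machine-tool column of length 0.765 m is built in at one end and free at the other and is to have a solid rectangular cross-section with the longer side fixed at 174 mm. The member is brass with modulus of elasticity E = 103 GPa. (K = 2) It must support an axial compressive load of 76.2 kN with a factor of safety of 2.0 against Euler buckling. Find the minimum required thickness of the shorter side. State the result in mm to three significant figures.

Required P_cr = n·P = 2.0 × 76.2 = 152.4 kN
L_e = K·L = 2 × 0.765 = 1.530 m
Required I = P_cr·L_e²/(π²E) = 1.524×10^5 × 1.530² / (π² × 1.03×10^11) = 3.509×10^-7 m⁴
I_req = 3.509×10^5 mm⁴
Rectangle, weak axis: I_min = h·b³/12 with h = 174 mm fixed  ⇒  b = (12I/h)^(1/3) = 28.9 mm

b ≈ 28.9 mm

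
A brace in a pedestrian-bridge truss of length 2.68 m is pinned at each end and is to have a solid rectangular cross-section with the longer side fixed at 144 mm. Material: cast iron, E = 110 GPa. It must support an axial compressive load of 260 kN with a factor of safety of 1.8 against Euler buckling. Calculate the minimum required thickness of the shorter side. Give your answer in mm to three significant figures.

Required P_cr = n·P = 1.8 × 260 = 468.0 kN
L_e = K·L = 1 × 2.68 = 2.680 m
Required I = P_cr·L_e²/(π²E) = 4.680×10^5 × 2.680² / (π² × 1.10×10^11) = 3.096×10^-6 m⁴
I_req = 3.096×10^6 mm⁴
Rectangle, weak axis: I_min = h·b³/12 with h = 144 mm fixed  ⇒  b = (12I/h)^(1/3) = 63.7 mm

b ≈ 63.7 mm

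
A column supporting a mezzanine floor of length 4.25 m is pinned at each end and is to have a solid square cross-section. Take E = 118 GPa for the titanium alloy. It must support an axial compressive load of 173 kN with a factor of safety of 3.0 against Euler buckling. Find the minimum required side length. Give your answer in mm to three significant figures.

Required P_cr = n·P = 3.0 × 173 = 519.0 kN
L_e = K·L = 1 × 4.25 = 4.250 m
Required I = P_cr·L_e²/(π²E) = 5.190×10^5 × 4.250² / (π² × 1.18×10^11) = 8.049×10^-6 m⁴
I_req = 8.049×10^6 mm⁴
Solid square: I = a⁴/12  ⇒  a = (12I)^(1/4) = (12×8.049×10^6)^(1/4) = 99.1 mm

a ≈ 99.1 mm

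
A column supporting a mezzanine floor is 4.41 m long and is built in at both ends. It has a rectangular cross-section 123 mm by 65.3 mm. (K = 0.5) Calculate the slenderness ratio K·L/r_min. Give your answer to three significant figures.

λ ≈ 117

For a rectangle r_min = b/√12 = 65.3/√12 = 18.85 mm
L_e = K·L = 0.5 × 4.41 m = 2.205 m = 2205.0 mm
λ = L_e / r_min = 2205.0 / 18.85 = 117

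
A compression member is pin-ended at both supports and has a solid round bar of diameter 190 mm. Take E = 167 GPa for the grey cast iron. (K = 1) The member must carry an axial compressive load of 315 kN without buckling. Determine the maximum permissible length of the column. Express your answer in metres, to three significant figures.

L_max ≈ 18.3 m

I = πd⁴/64 = π×190⁴/64 = 6.397×10^7 mm⁴
I = 6.397×10^-5 m⁴
At the buckling limit P_cr = P = 3.150×10^5 N
From P_cr = π²EI/(K·L)²:  L = (1/K)·√(π²EI/P_cr) = (1/1)·√(π²×1.67×10^11×6.397×10^-5/3.150×10^5)
L = 18.3 m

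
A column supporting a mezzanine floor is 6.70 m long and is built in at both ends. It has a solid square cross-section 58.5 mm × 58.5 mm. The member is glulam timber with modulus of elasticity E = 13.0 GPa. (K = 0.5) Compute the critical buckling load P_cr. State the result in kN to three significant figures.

I = a⁴/12 = 58.5⁴/12 = 9.760×10^5 mm⁴
I = 9.760×10^5 mm⁴ = 9.760×10^-7 m⁴
Effective length L_e = K·L = 0.5 × 6.70 = 3.350 m
P_cr = π²EI / L_e² = π² × 13.0×10⁹ × 9.760×10^-7 / 3.350² = 1.116×10^4 N

P_cr ≈ 11.2 kN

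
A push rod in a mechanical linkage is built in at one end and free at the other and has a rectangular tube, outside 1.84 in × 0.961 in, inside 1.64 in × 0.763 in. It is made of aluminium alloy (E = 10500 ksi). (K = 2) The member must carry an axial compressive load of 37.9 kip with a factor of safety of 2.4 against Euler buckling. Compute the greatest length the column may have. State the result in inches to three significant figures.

L_max ≈ 4.63 in

Weak-axis I_min = (h_o·b_o³ − h_i·b_i³)/12 with b_o = 0.961, b_i = 0.7630 in (shorter outer/inner sides).
I_min = (1.84×0.961³ − 1.640×0.7630³)/12 = 7.538×10^-2 in⁴
Required critical load P_cr = n·P = 2.4 × 37.9 = 90.96 kip = 9.096×10^4 lb
From P_cr = π²EI/(K·L)²:  L = (1/K)·√(π²EI/P_cr) = (1/2)·√(π²×1.05×10^7×7.538×10^-2/9.096×10^4)
L = 4.63 in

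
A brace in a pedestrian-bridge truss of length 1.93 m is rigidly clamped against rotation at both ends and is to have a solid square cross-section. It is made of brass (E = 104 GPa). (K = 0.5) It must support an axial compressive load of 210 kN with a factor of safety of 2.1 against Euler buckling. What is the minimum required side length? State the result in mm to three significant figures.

a ≈ 46.8 mm

Required P_cr = n·P = 2.1 × 210 = 441.0 kN
L_e = K·L = 0.5 × 1.93 = 0.9650 m
Required I = P_cr·L_e²/(π²E) = 4.410×10^5 × 0.9650² / (π² × 1.04×10^11) = 4.001×10^-7 m⁴
I_req = 4.001×10^5 mm⁴
Solid square: I = a⁴/12  ⇒  a = (12I)^(1/4) = (12×4.001×10^5)^(1/4) = 46.8 mm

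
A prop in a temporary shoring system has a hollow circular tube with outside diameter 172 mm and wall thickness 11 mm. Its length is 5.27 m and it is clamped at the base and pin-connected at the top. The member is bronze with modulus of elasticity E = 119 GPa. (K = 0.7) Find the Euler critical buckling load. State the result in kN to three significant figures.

Inner diameter d_i = 172 − 2×11 = 150.0 mm
I = π(d_o⁴ − d_i⁴)/64 = π(172⁴ − 150.0⁴)/64 = 1.811×10^7 mm⁴
I = 1.811×10^7 mm⁴ = 1.811×10^-5 m⁴
Effective length L_e = K·L = 0.7 × 5.27 = 3.689 m
P_cr = π²EI / L_e² = π² × 119×10⁹ × 1.811×10^-5 / 3.689² = 1.563×10^6 N

P_cr ≈ 1560 kN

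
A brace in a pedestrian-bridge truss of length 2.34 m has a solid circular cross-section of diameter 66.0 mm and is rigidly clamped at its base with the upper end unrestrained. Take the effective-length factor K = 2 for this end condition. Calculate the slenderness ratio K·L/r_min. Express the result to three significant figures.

λ ≈ 284

I = πd⁴/64 = π×66.0⁴/64 = 9.314×10^5 mm⁴
A = 3.421×10^3 mm²;  r_min = √(I/A) = √(9.314×10^5/3.421×10^3) = 16.50 mm
L_e = K·L = 2 × 2.34 m = 4.680 m = 4680.0 mm
λ = L_e / r_min = 4680.0 / 16.50 = 284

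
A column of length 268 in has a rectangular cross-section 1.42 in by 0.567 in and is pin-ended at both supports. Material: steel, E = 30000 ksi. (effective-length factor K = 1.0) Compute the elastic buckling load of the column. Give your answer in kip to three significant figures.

Buckling occurs about the weak axis: I_min = h·b³/12 with b = 0.567 in (the shorter side).
I_min = 1.42×0.567³/12 = 2.157×10^-2 in⁴
Effective length L_e = K·L = 1 × 268 = 268.0 in
P_cr = π²EI / L_e² = π² × 30000×10³ × 2.157×10^-2 / 268.0² = 88.92 lb

P_cr ≈ 0.0889 kip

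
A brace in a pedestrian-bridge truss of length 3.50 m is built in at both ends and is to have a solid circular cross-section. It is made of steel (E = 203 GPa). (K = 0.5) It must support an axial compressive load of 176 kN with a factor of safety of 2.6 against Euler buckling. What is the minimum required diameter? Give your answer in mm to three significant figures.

Required P_cr = n·P = 2.6 × 176 = 457.6 kN
L_e = K·L = 0.5 × 3.50 = 1.750 m
Required I = P_cr·L_e²/(π²E) = 4.576×10^5 × 1.750² / (π² × 2.03×10^11) = 6.995×10^-7 m⁴
I_req = 6.995×10^5 mm⁴
Solid circle: I = πd⁴/64  ⇒  d = (64I/π)^(1/4) = (64×6.995×10^5/π)^(1/4) = 61.4 mm

d ≈ 61.4 mm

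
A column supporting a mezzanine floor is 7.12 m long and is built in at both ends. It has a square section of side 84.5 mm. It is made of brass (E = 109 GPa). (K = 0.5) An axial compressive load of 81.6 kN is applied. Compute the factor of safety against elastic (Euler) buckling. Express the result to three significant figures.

I = a⁴/12 = 84.5⁴/12 = 4.249×10^6 mm⁴
I = 4.249×10^6 mm⁴ = 4.249×10^-6 m⁴
Effective length L_e = K·L = 0.5 × 7.12 = 3.560 m
P_cr = π²EI / L_e² = π² × 109×10⁹ × 4.249×10^-6 / 3.560² = 3.606×10^5 N
Factor of safety n = P_cr / P = 360.64 / 81.6 = 4.42

n ≈ 4.42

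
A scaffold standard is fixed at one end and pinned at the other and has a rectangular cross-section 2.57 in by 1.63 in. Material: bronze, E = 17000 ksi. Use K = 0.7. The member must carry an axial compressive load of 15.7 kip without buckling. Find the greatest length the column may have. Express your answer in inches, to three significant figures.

L_max ≈ 142 in

Buckling occurs about the weak axis: I_min = h·b³/12 with b = 1.63 in (the shorter side).
I_min = 2.57×1.63³/12 = 0.9275 in⁴
At the buckling limit P_cr = P = 1.570×10^4 lb
From P_cr = π²EI/(K·L)²:  L = (1/K)·√(π²EI/P_cr) = (1/0.7)·√(π²×1.70×10^7×0.9275/1.570×10^4)
L = 142 in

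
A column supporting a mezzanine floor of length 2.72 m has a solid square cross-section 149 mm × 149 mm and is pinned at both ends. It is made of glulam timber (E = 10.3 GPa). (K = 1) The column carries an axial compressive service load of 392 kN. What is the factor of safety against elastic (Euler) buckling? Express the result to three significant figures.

n ≈ 1.44

I = a⁴/12 = 149⁴/12 = 4.107×10^7 mm⁴
I = 4.107×10^7 mm⁴ = 4.107×10^-5 m⁴
Effective length L_e = K·L = 1 × 2.72 = 2.720 m
P_cr = π²EI / L_e² = π² × 10.3×10⁹ × 4.107×10^-5 / 2.720² = 5.644×10^5 N
Factor of safety n = P_cr / P = 564.37 / 392 = 1.44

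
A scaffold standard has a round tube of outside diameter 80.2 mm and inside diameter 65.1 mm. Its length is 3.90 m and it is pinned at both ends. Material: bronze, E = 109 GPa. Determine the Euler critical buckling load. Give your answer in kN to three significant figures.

d_o = 80.2 mm, d_i = 65.1 mm
I = π(d_o⁴ − d_i⁴)/64 = π(80.2⁴ − 65.10⁴)/64 = 1.149×10^6 mm⁴
I = 1.149×10^6 mm⁴ = 1.149×10^-6 m⁴
Effective length L_e = K·L = 1 × 3.90 = 3.900 m
P_cr = π²EI / L_e² = π² × 109×10⁹ × 1.149×10^-6 / 3.900² = 8.128×10^4 N

P_cr ≈ 81.3 kN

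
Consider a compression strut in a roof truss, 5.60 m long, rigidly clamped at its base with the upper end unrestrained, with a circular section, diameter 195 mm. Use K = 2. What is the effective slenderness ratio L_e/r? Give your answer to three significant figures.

λ ≈ 230

I = πd⁴/64 = π×195⁴/64 = 7.098×10^7 mm⁴
A = 2.986×10^4 mm²;  r_min = √(I/A) = √(7.098×10^7/2.986×10^4) = 48.75 mm
L_e = K·L = 2 × 5.60 m = 11.20 m = 11200 mm
λ = L_e / r_min = 11200 / 48.75 = 230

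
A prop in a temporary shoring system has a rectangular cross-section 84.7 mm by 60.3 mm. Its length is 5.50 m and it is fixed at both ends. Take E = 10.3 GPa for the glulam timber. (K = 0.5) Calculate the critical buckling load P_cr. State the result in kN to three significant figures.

P_cr ≈ 20.8 kN

Buckling occurs about the weak axis: I_min = h·b³/12 with b = 60.3 mm (the shorter side).
I_min = 84.7×60.3³/12 = 1.548×10^6 mm⁴
I = 1.548×10^6 mm⁴ = 1.548×10^-6 m⁴
Effective length L_e = K·L = 0.5 × 5.50 = 2.750 m
P_cr = π²EI / L_e² = π² × 10.3×10⁹ × 1.548×10^-6 / 2.750² = 2.080×10^4 N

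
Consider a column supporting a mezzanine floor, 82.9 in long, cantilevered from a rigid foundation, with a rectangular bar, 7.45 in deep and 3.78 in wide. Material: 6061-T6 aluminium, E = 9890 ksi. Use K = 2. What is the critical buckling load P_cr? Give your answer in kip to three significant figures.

Buckling occurs about the weak axis: I_min = h·b³/12 with b = 3.78 in (the shorter side).
I_min = 7.45×3.78³/12 = 33.53 in⁴
Effective length L_e = K·L = 2 × 82.9 = 165.8 in
P_cr = π²EI / L_e² = π² × 9890×10³ × 33.53 / 165.8² = 1.191×10^5 lb

P_cr ≈ 119 kip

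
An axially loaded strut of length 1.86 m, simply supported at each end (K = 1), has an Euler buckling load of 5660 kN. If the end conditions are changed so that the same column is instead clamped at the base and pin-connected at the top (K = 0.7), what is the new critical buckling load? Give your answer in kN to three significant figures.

P_cr ≈ 11600 kN

P_cr ∝ 1/K², so P_cr,new = P_cr,old × (K_old/K_new)² = 5660 × (1/0.7)²
= 5660 × 2.041 = 11600 kN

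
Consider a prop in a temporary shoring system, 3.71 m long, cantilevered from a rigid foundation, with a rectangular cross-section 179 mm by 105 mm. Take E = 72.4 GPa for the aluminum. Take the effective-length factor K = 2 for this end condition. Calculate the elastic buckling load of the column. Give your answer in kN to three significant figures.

Buckling occurs about the weak axis: I_min = h·b³/12 with b = 105 mm (the shorter side).
I_min = 179×105³/12 = 1.727×10^7 mm⁴
I = 1.727×10^7 mm⁴ = 1.727×10^-5 m⁴
Effective length L_e = K·L = 2 × 3.71 = 7.420 m
P_cr = π²EI / L_e² = π² × 72.4×10⁹ × 1.727×10^-5 / 7.420² = 2.241×10^5 N

P_cr ≈ 224 kN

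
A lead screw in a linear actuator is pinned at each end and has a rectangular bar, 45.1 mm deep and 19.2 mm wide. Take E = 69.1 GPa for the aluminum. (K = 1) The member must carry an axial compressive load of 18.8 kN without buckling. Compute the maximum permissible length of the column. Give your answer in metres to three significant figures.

Buckling occurs about the weak axis: I_min = h·b³/12 with b = 19.2 mm (the shorter side).
I_min = 45.1×19.2³/12 = 2.660×10^4 mm⁴
I = 2.660×10^-8 m⁴
At the buckling limit P_cr = P = 1.880×10^4 N
From P_cr = π²EI/(K·L)²:  L = (1/K)·√(π²EI/P_cr) = (1/1)·√(π²×6.91×10^10×2.660×10^-8/1.880×10^4)
L = 0.982 m

L_max ≈ 0.982 m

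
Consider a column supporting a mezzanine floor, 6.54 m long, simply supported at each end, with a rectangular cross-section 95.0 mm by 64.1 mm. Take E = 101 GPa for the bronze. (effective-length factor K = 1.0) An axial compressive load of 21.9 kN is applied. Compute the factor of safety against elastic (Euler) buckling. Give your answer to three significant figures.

n ≈ 2.22

Buckling occurs about the weak axis: I_min = h·b³/12 with b = 64.1 mm (the shorter side).
I_min = 95.0×64.1³/12 = 2.085×10^6 mm⁴
I = 2.085×10^6 mm⁴ = 2.085×10^-6 m⁴
Effective length L_e = K·L = 1 × 6.54 = 6.540 m
P_cr = π²EI / L_e² = π² × 101×10⁹ × 2.085×10^-6 / 6.540² = 4.859×10^4 N
Factor of safety n = P_cr / P = 48.594 / 21.9 = 2.22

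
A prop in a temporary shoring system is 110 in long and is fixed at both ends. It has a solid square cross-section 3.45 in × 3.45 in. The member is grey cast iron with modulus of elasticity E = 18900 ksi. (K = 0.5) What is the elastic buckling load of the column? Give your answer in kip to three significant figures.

P_cr ≈ 728 kip

I = a⁴/12 = 3.45⁴/12 = 11.81 in⁴
Effective length L_e = K·L = 0.5 × 110 = 55.00 in
P_cr = π²EI / L_e² = π² × 18900×10³ × 11.81 / 55.00² = 7.280×10^5 lb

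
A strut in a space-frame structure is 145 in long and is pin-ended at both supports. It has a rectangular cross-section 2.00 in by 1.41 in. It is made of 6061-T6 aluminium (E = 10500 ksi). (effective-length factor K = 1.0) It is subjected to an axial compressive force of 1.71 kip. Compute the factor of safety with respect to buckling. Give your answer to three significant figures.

n ≈ 1.35

Buckling occurs about the weak axis: I_min = h·b³/12 with b = 1.41 in (the shorter side).
I_min = 2.00×1.41³/12 = 0.4672 in⁴
Effective length L_e = K·L = 1 × 145 = 145.0 in
P_cr = π²EI / L_e² = π² × 10500×10³ × 0.4672 / 145.0² = 2.303×10^3 lb
Factor of safety n = P_cr / P = 2.3028 / 1.71 = 1.35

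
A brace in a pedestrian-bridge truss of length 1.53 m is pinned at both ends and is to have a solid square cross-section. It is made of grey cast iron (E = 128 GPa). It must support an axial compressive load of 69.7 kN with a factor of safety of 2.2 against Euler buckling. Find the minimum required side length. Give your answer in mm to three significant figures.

Required P_cr = n·P = 2.2 × 69.7 = 153.3 kN
L_e = K·L = 1 × 1.53 = 1.530 m
Required I = P_cr·L_e²/(π²E) = 1.533×10^5 × 1.530² / (π² × 1.28×10^11) = 2.841×10^-7 m⁴
I_req = 2.841×10^5 mm⁴
Solid square: I = a⁴/12  ⇒  a = (12I)^(1/4) = (12×2.841×10^5)^(1/4) = 43.0 mm

a ≈ 43.0 mm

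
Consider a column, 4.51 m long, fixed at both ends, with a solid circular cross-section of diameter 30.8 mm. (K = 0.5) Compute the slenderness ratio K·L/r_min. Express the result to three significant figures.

For a solid circle r = d/4 = 30.8/4 = 7.700 mm
L_e = K·L = 0.5 × 4.51 m = 2.255 m = 2255.0 mm
λ = L_e / r_min = 2255.0 / 7.700 = 293

λ ≈ 293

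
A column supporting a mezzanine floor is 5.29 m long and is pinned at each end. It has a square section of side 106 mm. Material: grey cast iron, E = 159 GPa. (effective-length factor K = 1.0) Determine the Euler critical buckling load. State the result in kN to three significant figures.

I = a⁴/12 = 106⁴/12 = 1.052×10^7 mm⁴
I = 1.052×10^7 mm⁴ = 1.052×10^-5 m⁴
Effective length L_e = K·L = 1 × 5.29 = 5.290 m
P_cr = π²EI / L_e² = π² × 159×10⁹ × 1.052×10^-5 / 5.290² = 5.900×10^5 N

P_cr ≈ 590 kN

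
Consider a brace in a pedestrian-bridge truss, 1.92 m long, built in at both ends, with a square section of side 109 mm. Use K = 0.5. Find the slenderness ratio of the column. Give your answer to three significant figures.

For a square r = a/√12 = 109/√12 = 31.47 mm
L_e = K·L = 0.5 × 1.92 m = 0.9600 m = 960.00 mm
λ = L_e / r_min = 960.00 / 31.47 = 30.5

λ ≈ 30.5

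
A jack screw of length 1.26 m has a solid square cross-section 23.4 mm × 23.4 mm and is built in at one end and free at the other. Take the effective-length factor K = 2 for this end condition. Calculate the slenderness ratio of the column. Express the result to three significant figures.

λ ≈ 373

I = a⁴/12 = 23.4⁴/12 = 2.499×10^4 mm⁴
A = 547.6 mm²;  r_min = √(I/A) = √(2.499×10^4/547.6) = 6.755 mm
L_e = K·L = 2 × 1.26 m = 2.520 m = 2520.0 mm
λ = L_e / r_min = 2520.0 / 6.755 = 373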